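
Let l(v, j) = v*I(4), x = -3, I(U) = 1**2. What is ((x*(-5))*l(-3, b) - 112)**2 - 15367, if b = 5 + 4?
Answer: 9282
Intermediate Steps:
I(U) = 1
b = 9
l(v, j) = v (l(v, j) = v*1 = v)
((x*(-5))*l(-3, b) - 112)**2 - 15367 = (-3*(-5)*(-3) - 112)**2 - 15367 = (15*(-3) - 112)**2 - 15367 = (-45 - 112)**2 - 15367 = (-157)**2 - 15367 = 24649 - 15367 = 9282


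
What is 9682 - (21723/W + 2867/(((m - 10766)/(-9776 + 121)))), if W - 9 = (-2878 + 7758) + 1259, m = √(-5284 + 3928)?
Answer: 633090599116647/89075384072 - 27680885*I*√339/57954056 ≈ 7107.4 - 8.7942*I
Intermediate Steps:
m = 2*I*√339 (m = √(-1356) = 2*I*√339 ≈ 36.824*I)
W = 6148 (W = 9 + ((-2878 + 7758) + 1259) = 9 + (4880 + 1259) = 9 + 6139 = 6148)
9682 - (21723/W + 2867/(((m - 10766)/(-9776 + 121)))) = 9682 - (21723/6148 + 2867/(((2*I*√339 - 10766)/(-9776 + 121)))) = 9682 - (21723*(1/6148) + 2867/(((-10766 + 2*I*√339)/(-9655)))) = 9682 - (21723/6148 + 2867/(((-10766 + 2*I*√339)*(-1/9655)))) = 9682 - (21723/6148 + 2867/(10766/9655 - 2*I*√339/9655)) = 9682 + (-21723/6148 - 2867/(10766/9655 - 2*I*√339/9655)) = 59503213/6148 - 2867/(10766/9655 - 2*I*√339/9655)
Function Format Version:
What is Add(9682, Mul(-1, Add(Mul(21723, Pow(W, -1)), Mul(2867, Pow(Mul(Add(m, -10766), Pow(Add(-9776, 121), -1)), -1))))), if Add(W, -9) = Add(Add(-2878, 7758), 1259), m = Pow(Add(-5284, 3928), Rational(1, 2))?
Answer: Add(Rational(633090599116647, 89075384072), Mul(Rational(-27680885, 57954056), I, Pow(339, Rational(1, 2)))) ≈ Add(7107.4, Mul(-8.7942, I))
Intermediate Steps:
m = Mul(2, I, Pow(339, Rational(1, 2))) (m = Pow(-1356, Rational(1, 2)) = Mul(2, I, Pow(339, Rational(1, 2))) ≈ Mul(36.824, I))
W = 6148 (W = Add(9, Add(Add(-2878, 7758), 1259)) = Add(9, Add(4880, 1259)) = Add(9, 6139) = 6148)
Add(9682, Mul(-1, Add(Mul(21723, Pow(W, -1)), Mul(2867, Pow(Mul(Add(m, -10766), Pow(Add(-9776, 121), -1)), -1))))) = Add(9682, Mul(-1, Add(Mul(21723, Pow(6148, -1)), Mul(2867, Pow(Mul(Add(Mul(2, I, Pow(339, Rational(1, 2))), -10766), Pow(Add(-9776, 121), -1)), -1))))) = Add(9682, Mul(-1, Add(Mul(21723, Rational(1, 6148)), Mul(2867, Pow(Mul(Add(-10766, Mul(2, I, Pow(339, Rational(1, 2)))), Pow(-9655, -1)), -1))))) = Add(9682, Mul(-1, Add(Rational(21723, 6148), Mul(2867, Pow(Mul(Add(-10766, Mul(2, I, Pow(339, Rational(1, 2)))), Rational(-1, 9655)), -1))))) = Add(9682, Mul(-1, Add(Rational(21723, 6148), Mul(2867, Pow(Add(Rational(10766, 9655), Mul(Rational(-2, 9655), I, Pow(339, Rational(1, 2)))), -1))))) = Add(9682, Add(Rational(-21723, 6148), Mul(-2867, Pow(Add(Rational(10766, 9655), Mul(Rational(-2, 9655), I, Pow(339, Rational(1, 2)))), -1)))) = Add(Rational(59503213, 6148), Mul(-2867, Pow(Add(Rational(10766, 9655), Mul(Rational(-2, 9655), I, Pow(339, Rational(1, 2)))), -1)))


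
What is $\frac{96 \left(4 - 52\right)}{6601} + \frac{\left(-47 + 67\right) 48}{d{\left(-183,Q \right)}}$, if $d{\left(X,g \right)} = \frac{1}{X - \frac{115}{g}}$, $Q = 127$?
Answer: $- \frac{148006622976}{838327} \approx -1.7655 \cdot 10^{5}$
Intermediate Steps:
$\frac{96 \left(4 - 52\right)}{6601} + \frac{\left(-47 + 67\right) 48}{d{\left(-183,Q \right)}} = \frac{96 \left(4 - 52\right)}{6601} + \frac{\left(-47 + 67\right) 48}{127 \frac{1}{-115 - 23241}} = 96 \left(-48\right) \frac{1}{6601} + \frac{20 \cdot 48}{127 \frac{1}{-115 - 23241}} = \left(-4608\right) \frac{1}{6601} + \frac{960}{127 \frac{1}{-23356}} = - \frac{4608}{6601} + \frac{960}{127 \left(- \frac{1}{23356}\right)} = - \frac{4608}{6601} + \frac{960}{- \frac{127}{23356}} = - \frac{4608}{6601} + 960 \left(- \frac{23356}{127}\right) = - \frac{4608}{6601} - \frac{22421760}{127} = - \frac{148006622976}{838327}$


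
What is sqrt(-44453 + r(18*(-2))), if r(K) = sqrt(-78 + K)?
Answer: sqrt(-44453 + I*sqrt(114)) ≈ 0.025 + 210.84*I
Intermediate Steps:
sqrt(-44453 + r(18*(-2))) = sqrt(-44453 + sqrt(-78 + 18*(-2))) = sqrt(-44453 + sqrt(-78 - 36)) = sqrt(-44453 + sqrt(-114)) = sqrt(-44453 + I*sqrt(114))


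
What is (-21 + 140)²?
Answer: 14161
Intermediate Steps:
(-21 + 140)² = 119² = 14161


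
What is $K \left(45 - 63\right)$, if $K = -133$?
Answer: $2394$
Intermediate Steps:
$K \left(45 - 63\right) = - 133 \left(45 - 63\right) = \left(-133\right) \left(-18\right) = 2394$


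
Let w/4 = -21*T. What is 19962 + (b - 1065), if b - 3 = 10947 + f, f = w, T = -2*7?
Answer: 31023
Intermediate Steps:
T = -14
w = 1176 (w = 4*(-21*(-14)) = 4*294 = 1176)
f = 1176
b = 12126 (b = 3 + (10947 + 1176) = 3 + 12123 = 12126)
19962 + (b - 1065) = 19962 + (12126 - 1065) = 19962 + 11061 = 31023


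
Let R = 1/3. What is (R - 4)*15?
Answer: -55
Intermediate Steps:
R = 1/3 (R = 1*(1/3) = 1/3 ≈ 0.33333)
(R - 4)*15 = (1/3 - 4)*15 = -11/3*15 = -55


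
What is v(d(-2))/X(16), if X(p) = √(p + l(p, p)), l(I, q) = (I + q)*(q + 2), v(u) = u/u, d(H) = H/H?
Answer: √37/148 ≈ 0.041100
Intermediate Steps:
d(H) = 1
v(u) = 1
l(I, q) = (2 + q)*(I + q) (l(I, q) = (I + q)*(2 + q) = (2 + q)*(I + q))
X(p) = √(2*p² + 5*p) (X(p) = √(p + (p² + 2*p + 2*p + p*p)) = √(p + (p² + 2*p + 2*p + p²)) = √(p + (2*p² + 4*p)) = √(2*p² + 5*p))
v(d(-2))/X(16) = 1/√(16*(5 + 2*16)) = 1/√(16*(5 + 32)) = 1/√(16*37) = 1/√592 = 1/(4*√37) = 1*(√37/148) = √37/148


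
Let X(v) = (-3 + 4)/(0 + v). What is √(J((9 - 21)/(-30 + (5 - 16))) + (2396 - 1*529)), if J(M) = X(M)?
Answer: 67*√15/6 ≈ 43.248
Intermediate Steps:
X(v) = 1/v
J(M) = 1/M
√(J((9 - 21)/(-30 + (5 - 16))) + (2396 - 1*529)) = √(1/((9 - 21)/(-30 + (5 - 16))) + (2396 - 1*529)) = √(1/(-12/(-30 - 11)) + (2396 - 529)) = √(1/(-12/(-41)) + 1867) = √(1/(-12*(-1/41)) + 1867) = √(1/(12/41) + 1867) = √(41/12 + 1867) = √(22445/12) = 67*√15/6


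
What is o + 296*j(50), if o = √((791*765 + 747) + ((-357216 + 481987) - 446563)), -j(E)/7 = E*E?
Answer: -5180000 + √284070 ≈ -5.1795e+6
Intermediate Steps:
j(E) = -7*E² (j(E) = -7*E*E = -7*E²)
o = √284070 (o = √((605115 + 747) + (124771 - 446563)) = √(605862 - 321792) = √284070 ≈ 532.98)
o + 296*j(50) = √284070 + 296*(-7*50²) = √284070 + 296*(-7*2500) = √284070 + 296*(-17500) = √284070 - 5180000 = -5180000 + √284070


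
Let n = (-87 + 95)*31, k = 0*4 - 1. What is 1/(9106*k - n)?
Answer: -1/9354 ≈ -0.00010691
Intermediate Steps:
k = -1 (k = 0 - 1 = -1)
n = 248 (n = 8*31 = 248)
1/(9106*k - n) = 1/(9106*(-1) - 1*248) = 1/(-9106 - 248) = 1/(-9354) = -1/9354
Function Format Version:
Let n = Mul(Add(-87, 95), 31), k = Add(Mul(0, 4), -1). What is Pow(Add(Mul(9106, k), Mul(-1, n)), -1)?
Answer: Rational(-1, 9354) ≈ -0.00010691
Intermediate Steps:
k = -1 (k = Add(0, -1) = -1)
n = 248 (n = Mul(8, 31) = 248)
Pow(Add(Mul(9106, k), Mul(-1, n)), -1) = Pow(Add(Mul(9106, -1), Mul(-1, 248)), -1) = Pow(Add(-9106, -248), -1) = Pow(-9354, -1) = Rational(-1, 9354)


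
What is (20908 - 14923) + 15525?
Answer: 21510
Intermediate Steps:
(20908 - 14923) + 15525 = 5985 + 15525 = 21510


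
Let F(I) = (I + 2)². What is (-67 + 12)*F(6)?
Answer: -3520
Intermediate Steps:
F(I) = (2 + I)²
(-67 + 12)*F(6) = (-67 + 12)*(2 + 6)² = -55*8² = -55*64 = -3520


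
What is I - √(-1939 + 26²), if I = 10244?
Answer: 10244 - I*√1263 ≈ 10244.0 - 35.539*I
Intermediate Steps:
I - √(-1939 + 26²) = 10244 - √(-1939 + 26²) = 10244 - √(-1939 + 676) = 10244 - √(-1263) = 10244 - I*√1263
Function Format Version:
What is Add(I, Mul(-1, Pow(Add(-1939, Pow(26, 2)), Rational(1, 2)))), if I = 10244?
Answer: Add(10244, Mul(-1, I, Pow(1263, Rational(1, 2)))) ≈ Add(10244., Mul(-35.539, I))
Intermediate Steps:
Add(I, Mul(-1, Pow(Add(-1939, Pow(26, 2)), Rational(1, 2)))) = Add(10244, Mul(-1, Pow(Add(-1939, Pow(26, 2)), Rational(1, 2)))) = Add(10244, Mul(-1, Pow(Add(-1939, 676), Rational(1, 2)))) = Add(10244, Mul(-1, Pow(-1263, Rational(1, 2)))) = Add(10244, Mul(-1, Mul(I, Pow(1263, Rational(1, 2))))) = Add(10244, Mul(-1, I, Pow(1263, Rational(1, 2))))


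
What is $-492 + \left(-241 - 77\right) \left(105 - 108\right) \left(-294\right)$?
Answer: $-280968$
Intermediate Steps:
$-492 + \left(-241 - 77\right) \left(105 - 108\right) \left(-294\right) = -492 + \left(-318\right) \left(-3\right) \left(-294\right) = -492 + 954 \left(-294\right) = -492 - 280476 = -280968$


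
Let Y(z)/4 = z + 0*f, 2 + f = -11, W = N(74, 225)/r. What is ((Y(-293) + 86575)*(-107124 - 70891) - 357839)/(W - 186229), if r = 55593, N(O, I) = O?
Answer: 845201108740212/10353028723 ≈ 81638.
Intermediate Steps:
W = 74/55593 ≈ 0.0013311
f = -13 (f = -2 - 11 = -13)
Y(z) = 4*z (Y(z) = 4*(z + 0*(-13)) = 4*(z + 0) = 4*z)
((Y(-293) + 86575)*(-107124 - 70891) - 357839)/(W - 186229) = ((4*(-293) + 86575)*(-107124 - 70891) - 357839)/(74/55593 - 186229) = ((-1172 + 86575)*(-178015) - 357839)/(-10353028723/55593) = (85403*(-178015) - 357839)*(-55593/10353028723) = (-15203015045 - 357839)*(-55593/10353028723) = -15203372884*(-55593/10353028723) = 845201108740212/10353028723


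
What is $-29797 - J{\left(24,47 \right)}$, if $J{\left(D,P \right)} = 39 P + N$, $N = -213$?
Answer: $-31417$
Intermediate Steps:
$J{\left(D,P \right)} = -213 + 39 P$ ($J{\left(D,P \right)} = 39 P - 213 = -213 + 39 P$)
$-29797 - J{\left(24,47 \right)} = -29797 - \left(-213 + 39 \cdot 47\right) = -29797 - \left(-213 + 1833\right) = -29797 - 1620 = -31417$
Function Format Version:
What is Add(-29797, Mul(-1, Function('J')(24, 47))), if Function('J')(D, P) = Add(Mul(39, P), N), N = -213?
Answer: -31417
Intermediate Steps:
Function('J')(D, P) = Add(-213, Mul(39, P)) (Function('J')(D, P) = Add(Mul(39, P), -213) = Add(-213, Mul(39, P)))
Add(-29797, Mul(-1, Function('J')(24, 47))) = Add(-29797, Mul(-1, Add(-213, Mul(39, 47)))) = Add(-29797, Mul(-1, Add(-213, 1833))) = Add(-29797, Mul(-1, 1620)) = Add(-29797, -1620) = -31417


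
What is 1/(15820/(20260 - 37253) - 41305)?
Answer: -16993/701911685 ≈ -2.4210e-5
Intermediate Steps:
1/(15820/(20260 - 37253) - 41305) = 1/(15820/(-16993) - 41305) = 1/(15820*(-1/16993) - 41305) = 1/(-15820/16993 - 41305) = 1/(-701911685/16993) = -16993/701911685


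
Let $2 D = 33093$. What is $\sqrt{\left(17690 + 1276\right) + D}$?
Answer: $\frac{5 \sqrt{5682}}{2} \approx 188.45$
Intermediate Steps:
$D = \frac{33093}{2}$ ($D = \frac{1}{2} \cdot 33093 = \frac{33093}{2} \approx 16547.0$)
$\sqrt{\left(17690 + 1276\right) + D} = \sqrt{\left(17690 + 1276\right) + \frac{33093}{2}} = \sqrt{18966 + \frac{33093}{2}} = \sqrt{\frac{71025}{2}} = \frac{5 \sqrt{5682}}{2}$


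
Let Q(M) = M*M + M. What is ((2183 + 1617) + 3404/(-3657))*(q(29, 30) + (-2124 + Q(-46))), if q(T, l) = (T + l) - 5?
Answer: 0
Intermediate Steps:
q(T, l) = -5 + T + l
Q(M) = M + M**2 (Q(M) = M**2 + M = M + M**2)
((2183 + 1617) + 3404/(-3657))*(q(29, 30) + (-2124 + Q(-46))) = ((2183 + 1617) + 3404/(-3657))*((-5 + 29 + 30) + (-2124 - 46*(1 - 46))) = (3800 + 3404*(-1/3657))*(54 + (-2124 - 46*(-45))) = (3800 - 148/159)*(54 + (-2124 + 2070)) = 604052*(54 - 54)/159 = (604052/159)*0 = 0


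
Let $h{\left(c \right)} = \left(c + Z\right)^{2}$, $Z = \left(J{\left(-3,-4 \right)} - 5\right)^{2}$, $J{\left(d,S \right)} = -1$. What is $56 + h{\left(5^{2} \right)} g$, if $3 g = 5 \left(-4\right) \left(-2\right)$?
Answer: $\frac{149008}{3} \approx 49669.0$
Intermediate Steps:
$Z = 36$ ($Z = \left(-1 - 5\right)^{2} = \left(-6\right)^{2} = 36$)
$h{\left(c \right)} = \left(36 + c\right)^{2}$ ($h{\left(c \right)} = \left(c + 36\right)^{2} = \left(36 + c\right)^{2}$)
$g = \frac{40}{3}$ ($g = \frac{5 \left(-4\right) \left(-2\right)}{3} = \frac{\left(-20\right) \left(-2\right)}{3} = \frac{1}{3} \cdot 40 = \frac{40}{3} \approx 13.333$)
$56 + h{\left(5^{2} \right)} g = 56 + \left(36 + 5^{2}\right)^{2} \cdot \frac{40}{3} = 56 + \left(36 + 25\right)^{2} \cdot \frac{40}{3} = 56 + 61^{2} \cdot \frac{40}{3} = 56 + 3721 \cdot \frac{40}{3} = 56 + \frac{148840}{3} = \frac{149008}{3}$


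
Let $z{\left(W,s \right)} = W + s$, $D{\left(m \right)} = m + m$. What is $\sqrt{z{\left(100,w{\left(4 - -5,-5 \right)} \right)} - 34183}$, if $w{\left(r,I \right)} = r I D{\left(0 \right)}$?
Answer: $3 i \sqrt{3787} \approx 184.62 i$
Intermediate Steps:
$D{\left(m \right)} = 2 m$
$w{\left(r,I \right)} = 0$ ($w{\left(r,I \right)} = r I 2 \cdot 0 = I r 0 = 0$)
$\sqrt{z{\left(100,w{\left(4 - -5,-5 \right)} \right)} - 34183} = \sqrt{\left(100 + 0\right) - 34183} = \sqrt{100 - 34183} = \sqrt{-34083} = 3 i \sqrt{3787}$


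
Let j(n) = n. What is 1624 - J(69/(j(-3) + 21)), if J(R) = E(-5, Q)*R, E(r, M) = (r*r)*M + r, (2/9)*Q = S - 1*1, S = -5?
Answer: 12692/3 ≈ 4230.7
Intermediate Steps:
Q = -27 (Q = 9*(-5 - 1*1)/2 = 9*(-5 - 1)/2 = (9/2)*(-6) = -27)
E(r, M) = r + M*r² (E(r, M) = r²*M + r = M*r² + r = r + M*r²)
J(R) = -680*R (J(R) = (-5*(1 - 27*(-5)))*R = (-5*(1 + 135))*R = (-5*136)*R = -680*R)
1624 - J(69/(j(-3) + 21)) = 1624 - (-680)*69/(-3 + 21) = 1624 - (-680)*69/18 = 1624 - (-680)*69*(1/18) = 1624 - (-680)*23/6 = 1624 - 1*(-7820/3) = 1624 + 7820/3 = 12692/3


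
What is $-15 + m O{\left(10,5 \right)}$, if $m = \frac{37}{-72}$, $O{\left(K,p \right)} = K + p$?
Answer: $- \frac{545}{24} \approx -22.708$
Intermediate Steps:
$m = - \frac{37}{72}$ ($m = 37 \left(- \frac{1}{72}\right) = - \frac{37}{72} \approx -0.51389$)
$-15 + m O{\left(10,5 \right)} = -15 - \frac{37 \left(10 + 5\right)}{72} = -15 - \frac{185}{24} = - \frac{545}{24}$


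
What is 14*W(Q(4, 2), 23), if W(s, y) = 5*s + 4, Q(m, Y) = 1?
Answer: 126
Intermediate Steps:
W(s, y) = 4 + 5*s
14*W(Q(4, 2), 23) = 14*(4 + 5*1) = 14*(4 + 5) = 14*9 = 126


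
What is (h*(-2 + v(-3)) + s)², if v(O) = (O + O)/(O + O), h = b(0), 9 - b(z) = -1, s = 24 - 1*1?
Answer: 169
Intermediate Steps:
s = 23 (s = 24 - 1 = 23)
b(z) = 10 (b(z) = 9 - 1*(-1) = 9 + 1 = 10)
h = 10
v(O) = 1 (v(O) = (2*O)/((2*O)) = (2*O)*(1/(2*O)) = 1)
(h*(-2 + v(-3)) + s)² = (10*(-2 + 1) + 23)² = (10*(-1) + 23)² = (-10 + 23)² = 13² = 169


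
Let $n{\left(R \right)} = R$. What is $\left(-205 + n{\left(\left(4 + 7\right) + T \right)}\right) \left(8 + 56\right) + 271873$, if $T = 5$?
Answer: $259777$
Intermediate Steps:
$\left(-205 + n{\left(\left(4 + 7\right) + T \right)}\right) \left(8 + 56\right) + 271873 = \left(-205 + \left(\left(4 + 7\right) + 5\right)\right) \left(8 + 56\right) + 271873 = \left(-205 + \left(11 + 5\right)\right) 64 + 271873 = \left(-205 + 16\right) 64 + 271873 = \left(-189\right) 64 + 271873 = -12096 + 271873 = 259777$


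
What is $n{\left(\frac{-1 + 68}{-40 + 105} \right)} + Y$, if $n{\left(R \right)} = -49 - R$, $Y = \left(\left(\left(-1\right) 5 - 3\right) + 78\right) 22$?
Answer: $\frac{96848}{65} \approx 1490.0$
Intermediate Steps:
$Y = 1540$ ($Y = \left(\left(-5 - 3\right) + 78\right) 22 = \left(-8 + 78\right) 22 = 70 \cdot 22 = 1540$)
$n{\left(\frac{-1 + 68}{-40 + 105} \right)} + Y = \left(-49 - \frac{-1 + 68}{-40 + 105}\right) + 1540 = \left(-49 - \frac{67}{65}\right) + 1540 = - \frac{3252}{65} + 1540 = \frac{96848}{65}$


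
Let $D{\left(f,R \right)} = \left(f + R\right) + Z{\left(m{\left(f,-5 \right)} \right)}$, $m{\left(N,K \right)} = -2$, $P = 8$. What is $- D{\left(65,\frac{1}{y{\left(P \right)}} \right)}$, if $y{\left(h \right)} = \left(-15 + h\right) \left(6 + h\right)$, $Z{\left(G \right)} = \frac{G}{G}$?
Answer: $- \frac{6467}{98} \approx -65.99$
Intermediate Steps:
$Z{\left(G \right)} = 1$
$D{\left(f,R \right)} = 1 + R + f$ ($D{\left(f,R \right)} = \left(f + R\right) + 1 = \left(R + f\right) + 1 = 1 + R + f$)
$- D{\left(65,\frac{1}{y{\left(P \right)}} \right)} = - (1 + \frac{1}{-90 + 8^{2} - 72} + 65) = - (1 + \frac{1}{-90 + 64 - 72} + 65) = - (1 + \frac{1}{-98} + 65) = - (1 - \frac{1}{98} + 65) = \left(-1\right) \frac{6467}{98} = - \frac{6467}{98}$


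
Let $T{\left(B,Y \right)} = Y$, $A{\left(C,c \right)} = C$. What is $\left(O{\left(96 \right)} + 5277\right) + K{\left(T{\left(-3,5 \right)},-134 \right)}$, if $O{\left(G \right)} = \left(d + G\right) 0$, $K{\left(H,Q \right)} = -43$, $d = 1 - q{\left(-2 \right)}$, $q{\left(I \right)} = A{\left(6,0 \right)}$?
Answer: $5234$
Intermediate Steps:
$q{\left(I \right)} = 6$
$d = -5$ ($d = 1 - 6 = -5$)
$O{\left(G \right)} = 0$ ($O{\left(G \right)} = \left(-5 + G\right) 0 = 0$)
$\left(O{\left(96 \right)} + 5277\right) + K{\left(T{\left(-3,5 \right)},-134 \right)} = \left(0 + 5277\right) - 43 = 5277 - 43 = 5234$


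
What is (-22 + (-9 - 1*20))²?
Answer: 2601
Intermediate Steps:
(-22 + (-9 - 1*20))² = (-22 + (-9 - 20))² = (-22 - 29)² = (-51)² = 2601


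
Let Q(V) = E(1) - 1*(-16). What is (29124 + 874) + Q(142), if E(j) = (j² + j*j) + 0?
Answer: 30016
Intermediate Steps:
E(j) = 2*j² (E(j) = (j² + j²) + 0 = 2*j² + 0 = 2*j²)
Q(V) = 18 (Q(V) = 2*1² - 1*(-16) = 2*1 + 16 = 2 + 16 = 18)
(29124 + 874) + Q(142) = (29124 + 874) + 18 = 29998 + 18 = 30016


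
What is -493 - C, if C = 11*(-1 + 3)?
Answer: -515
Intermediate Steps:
C = 22 (C = 11*2 = 22)
-493 - C = -493 - 1*22 = -493 - 22 = -515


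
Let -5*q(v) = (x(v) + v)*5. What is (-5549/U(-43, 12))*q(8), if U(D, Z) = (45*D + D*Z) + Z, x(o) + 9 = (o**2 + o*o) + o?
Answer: -83235/271 ≈ -307.14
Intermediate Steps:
x(o) = -9 + o + 2*o**2 (x(o) = -9 + ((o**2 + o*o) + o) = -9 + ((o**2 + o**2) + o) = -9 + (2*o**2 + o) = -9 + (o + 2*o**2) = -9 + o + 2*o**2)
U(D, Z) = Z + 45*D + D*Z
q(v) = 9 - 2*v - 2*v**2 (q(v) = -((-9 + v + 2*v**2) + v)*5/5 = -(-9 + 2*v + 2*v**2)*5/5 = -(-45 + 10*v + 10*v**2)/5 = 9 - 2*v - 2*v**2)
(-5549/U(-43, 12))*q(8) = (-5549/(12 + 45*(-43) - 43*12))*(9 - 2*8 - 2*8**2) = (-5549/(12 - 1935 - 516))*(9 - 16 - 2*64) = (-5549/(-2439))*(9 - 16 - 128) = -5549*(-1/2439)*(-135) = (5549/2439)*(-135) = -83235/271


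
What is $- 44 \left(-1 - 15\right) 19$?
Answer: $13376$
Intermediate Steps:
$- 44 \left(-1 - 15\right) 19 = \left(-44\right) \left(-16\right) 19 = 704 \cdot 19 = 13376$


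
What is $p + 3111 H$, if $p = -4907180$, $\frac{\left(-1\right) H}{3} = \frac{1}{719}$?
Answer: $- \frac{3528271753}{719} \approx -4.9072 \cdot 10^{6}$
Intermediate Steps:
$H = - \frac{3}{719} \approx -0.0041725$
$p + 3111 H = -4907180 + 3111 \left(- \frac{3}{719}\right) = -4907180 - \frac{9333}{719} = - \frac{3528271753}{719}$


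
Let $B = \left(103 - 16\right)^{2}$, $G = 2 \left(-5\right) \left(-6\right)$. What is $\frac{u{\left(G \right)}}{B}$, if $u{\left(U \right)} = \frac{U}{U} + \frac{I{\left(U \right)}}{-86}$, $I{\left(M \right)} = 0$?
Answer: $\frac{1}{7569} \approx 0.00013212$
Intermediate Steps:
$G = 60$ ($G = \left(-10\right) \left(-6\right) = 60$)
$u{\left(U \right)} = 1$ ($u{\left(U \right)} = \frac{U}{U} + \frac{0}{-86} = 1 + 0 \left(- \frac{1}{86}\right) = 1 + 0 = 1$)
$B = 7569$ ($B = 87^{2} = 7569$)
$\frac{u{\left(G \right)}}{B} = 1 \cdot \frac{1}{7569} = \frac{1}{7569}$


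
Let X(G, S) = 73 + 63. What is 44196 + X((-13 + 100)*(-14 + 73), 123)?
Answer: 44332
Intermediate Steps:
X(G, S) = 136
44196 + X((-13 + 100)*(-14 + 73), 123) = 44196 + 136 = 44332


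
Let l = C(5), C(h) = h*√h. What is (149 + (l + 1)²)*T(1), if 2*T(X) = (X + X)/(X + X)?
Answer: 275/2 + 5*√5 ≈ 148.68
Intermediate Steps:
T(X) = ½ (T(X) = ((X + X)/(X + X))/2 = ((2*X)/((2*X)))/2 = ((2*X)*(1/(2*X)))/2 = (½)*1 = ½)
C(h) = h^(3/2)
l = 5*√5 (l = 5^(3/2) = 5*√5 ≈ 11.180)
(149 + (l + 1)²)*T(1) = (149 + (5*√5 + 1)²)*(½) = (149 + (1 + 5*√5)²)*(½) = 149/2 + (1 + 5*√5)²/2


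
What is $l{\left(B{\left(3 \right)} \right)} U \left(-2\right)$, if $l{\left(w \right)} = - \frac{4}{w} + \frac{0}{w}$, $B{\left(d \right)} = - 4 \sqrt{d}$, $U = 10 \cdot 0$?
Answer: $0$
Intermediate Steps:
$U = 0$
$l{\left(w \right)} = - \frac{4}{w}$ ($l{\left(w \right)} = - \frac{4}{w} + 0 = - \frac{4}{w}$)
$l{\left(B{\left(3 \right)} \right)} U \left(-2\right) = - \frac{4}{\left(-4\right) \sqrt{3}} \cdot 0 \left(-2\right) = - 4 \left(- \frac{\sqrt{3}}{12}\right) 0 \left(-2\right) = \frac{\sqrt{3}}{3} \cdot 0 \left(-2\right) = 0 \left(-2\right) = 0$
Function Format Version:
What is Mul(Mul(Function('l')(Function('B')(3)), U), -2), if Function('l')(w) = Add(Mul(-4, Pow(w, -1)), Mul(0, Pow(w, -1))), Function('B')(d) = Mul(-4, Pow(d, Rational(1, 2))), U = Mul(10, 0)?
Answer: 0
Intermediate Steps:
U = 0
Function('l')(w) = Mul(-4, Pow(w, -1)) (Function('l')(w) = Add(Mul(-4, Pow(w, -1)), 0) = Mul(-4, Pow(w, -1)))
Mul(Mul(Function('l')(Function('B')(3)), U), -2) = Mul(Mul(Mul(-4, Pow(Mul(-4, Pow(3, Rational(1, 2))), -1)), 0), -2) = Mul(Mul(Mul(-4, Mul(Rational(-1, 12), Pow(3, Rational(1, 2)))), 0), -2) = Mul(Mul(Mul(Rational(1, 3), Pow(3, Rational(1, 2))), 0), -2) = Mul(0, -2) = 0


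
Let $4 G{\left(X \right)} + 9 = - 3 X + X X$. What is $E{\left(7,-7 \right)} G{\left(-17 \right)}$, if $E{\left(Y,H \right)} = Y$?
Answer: $\frac{2317}{4} \approx 579.25$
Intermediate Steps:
$G{\left(X \right)} = - \frac{9}{4} - \frac{3 X}{4} + \frac{X^{2}}{4}$ ($G{\left(X \right)} = - \frac{9}{4} + \frac{- 3 X + X X}{4} = - \frac{9}{4} + \frac{- 3 X + X^{2}}{4} = - \frac{9}{4} + \frac{X^{2} - 3 X}{4} = - \frac{9}{4} + \left(- \frac{3 X}{4} + \frac{X^{2}}{4}\right) = - \frac{9}{4} - \frac{3 X}{4} + \frac{X^{2}}{4}$)
$E{\left(7,-7 \right)} G{\left(-17 \right)} = 7 \left(- \frac{9}{4} - - \frac{51}{4} + \frac{\left(-17\right)^{2}}{4}\right) = 7 \left(- \frac{9}{4} + \frac{51}{4} + \frac{1}{4} \cdot 289\right) = 7 \left(- \frac{9}{4} + \frac{51}{4} + \frac{289}{4}\right) = 7 \cdot \frac{331}{4} = \frac{2317}{4}$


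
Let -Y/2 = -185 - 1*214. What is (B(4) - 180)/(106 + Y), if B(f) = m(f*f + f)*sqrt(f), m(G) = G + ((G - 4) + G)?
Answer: -17/226 ≈ -0.075221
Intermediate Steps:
m(G) = -4 + 3*G (m(G) = G + ((-4 + G) + G) = G + (-4 + 2*G) = -4 + 3*G)
Y = 798 (Y = -2*(-185 - 1*214) = -2*(-185 - 214) = -2*(-399) = 798)
B(f) = sqrt(f)*(-4 + 3*f + 3*f**2) (B(f) = (-4 + 3*(f*f + f))*sqrt(f) = (-4 + 3*(f**2 + f))*sqrt(f) = (-4 + 3*(f + f**2))*sqrt(f) = (-4 + (3*f + 3*f**2))*sqrt(f) = (-4 + 3*f + 3*f**2)*sqrt(f) = sqrt(f)*(-4 + 3*f + 3*f**2))
(B(4) - 180)/(106 + Y) = (sqrt(4)*(-4 + 3*4*(1 + 4)) - 180)/(106 + 798) = (2*(-4 + 3*4*5) - 180)/904 = (2*(-4 + 60) - 180)*(1/904) = (2*56 - 180)*(1/904) = (112 - 180)*(1/904) = -68*1/904 = -17/226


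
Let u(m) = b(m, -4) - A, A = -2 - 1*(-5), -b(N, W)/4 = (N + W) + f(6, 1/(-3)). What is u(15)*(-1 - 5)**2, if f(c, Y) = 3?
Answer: -2124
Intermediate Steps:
b(N, W) = -12 - 4*N - 4*W (b(N, W) = -4*((N + W) + 3) = -4*(3 + N + W) = -12 - 4*N - 4*W)
A = 3 (A = -2 + 5 = 3)
u(m) = 1 - 4*m (u(m) = (-12 - 4*m - 4*(-4)) - 1*3 = (-12 - 4*m + 16) - 3 = (4 - 4*m) - 3 = 1 - 4*m)
u(15)*(-1 - 5)**2 = (1 - 4*15)*(-1 - 5)**2 = (1 - 60)*(-6)**2 = -59*36 = -2124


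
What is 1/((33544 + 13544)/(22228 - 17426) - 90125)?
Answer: -2401/216366581 ≈ -1.1097e-5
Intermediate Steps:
1/((33544 + 13544)/(22228 - 17426) - 90125) = 1/(47088/4802 - 90125) = 1/(47088*(1/4802) - 90125) = 1/(23544/2401 - 90125) = 1/(-216366581/2401) = -2401/216366581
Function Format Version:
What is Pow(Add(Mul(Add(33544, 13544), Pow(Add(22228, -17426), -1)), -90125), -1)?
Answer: Rational(-2401, 216366581) ≈ -1.1097e-5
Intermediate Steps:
Pow(Add(Mul(Add(33544, 13544), Pow(Add(22228, -17426), -1)), -90125), -1) = Pow(Add(Mul(47088, Pow(4802, -1)), -90125), -1) = Pow(Add(Mul(47088, Rational(1, 4802)), -90125), -1) = Pow(Add(Rational(23544, 2401), -90125), -1) = Pow(Rational(-216366581, 2401), -1) = Rational(-2401, 216366581)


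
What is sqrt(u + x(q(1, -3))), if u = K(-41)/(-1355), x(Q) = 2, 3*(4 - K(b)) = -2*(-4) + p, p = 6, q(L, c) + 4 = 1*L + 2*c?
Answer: 2*sqrt(8264145)/4065 ≈ 1.4144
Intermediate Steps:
q(L, c) = -4 + L + 2*c (q(L, c) = -4 + (1*L + 2*c) = -4 + (L + 2*c) = -4 + L + 2*c)
K(b) = -2/3 (K(b) = 4 - (-2*(-4) + 6)/3 = 4 - (8 + 6)/3 = 4 - 1/3*14 = 4 - 14/3 = -2/3)
u = 2/4065 (u = -2/3/(-1355) = -2/3*(-1/1355) = 2/4065 ≈ 0.00049200)
sqrt(u + x(q(1, -3))) = sqrt(2/4065 + 2) = sqrt(8132/4065) = 2*sqrt(8264145)/4065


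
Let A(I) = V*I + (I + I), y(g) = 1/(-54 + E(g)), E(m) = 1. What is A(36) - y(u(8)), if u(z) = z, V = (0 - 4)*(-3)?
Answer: 26713/53 ≈ 504.02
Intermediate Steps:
V = 12 (V = -4*(-3) = 12)
y(g) = -1/53 (y(g) = 1/(-54 + 1) = 1/(-53) = -1/53)
A(I) = 14*I (A(I) = 12*I + (I + I) = 12*I + 2*I = 14*I)
A(36) - y(u(8)) = 14*36 - 1*(-1/53) = 504 + 1/53 = 26713/53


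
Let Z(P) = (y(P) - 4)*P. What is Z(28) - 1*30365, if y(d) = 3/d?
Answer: -30474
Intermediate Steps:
Z(P) = P*(-4 + 3/P) (Z(P) = (3/P - 4)*P = (-4 + 3/P)*P = P*(-4 + 3/P))
Z(28) - 1*30365 = (3 - 4*28) - 1*30365 = (3 - 112) - 30365 = -109 - 30365 = -30474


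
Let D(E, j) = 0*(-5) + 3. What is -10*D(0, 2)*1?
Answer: -30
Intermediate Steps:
D(E, j) = 3 (D(E, j) = 0 + 3 = 3)
-10*D(0, 2)*1 = -10*3*1 = -30*1 = -30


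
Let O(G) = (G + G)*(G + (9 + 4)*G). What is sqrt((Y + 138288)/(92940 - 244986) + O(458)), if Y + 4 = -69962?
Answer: sqrt(3771694008937185)/25341 ≈ 2423.5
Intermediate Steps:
Y = -69966 (Y = -4 - 69962 = -69966)
O(G) = 28*G**2 (O(G) = (2*G)*(G + 13*G) = (2*G)*(14*G) = 28*G**2)
sqrt((Y + 138288)/(92940 - 244986) + O(458)) = sqrt((-69966 + 138288)/(92940 - 244986) + 28*458**2) = sqrt(68322/(-152046) + 28*209764) = sqrt(68322*(-1/152046) + 5873392) = sqrt(-11387/25341 + 5873392) = sqrt(148837615285/25341) = sqrt(3771694008937185)/25341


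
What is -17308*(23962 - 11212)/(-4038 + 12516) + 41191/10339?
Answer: -380205047617/14609007 ≈ -26025.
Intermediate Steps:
-17308*(23962 - 11212)/(-4038 + 12516) + 41191/10339 = -17308/(8478/12750) + 41191*(1/10339) = -17308/(8478*(1/12750)) + 41191/10339 = -17308/1413/2125 + 41191/10339 = -17308*2125/1413 + 41191/10339 = -36779500/1413 + 41191/10339 = -380205047617/14609007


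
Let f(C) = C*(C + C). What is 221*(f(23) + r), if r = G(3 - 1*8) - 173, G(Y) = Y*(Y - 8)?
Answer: 209950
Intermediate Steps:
f(C) = 2*C² (f(C) = C*(2*C) = 2*C²)
G(Y) = Y*(-8 + Y)
r = -108 (r = (3 - 1*8)*(-8 + (3 - 1*8)) - 173 = (3 - 8)*(-8 + (3 - 8)) - 173 = -5*(-8 - 5) - 173 = -5*(-13) - 173 = 65 - 173 = -108)
221*(f(23) + r) = 221*(2*23² - 108) = 221*(2*529 - 108) = 221*(1058 - 108) = 221*950 = 209950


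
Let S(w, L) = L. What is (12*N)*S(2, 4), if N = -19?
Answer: -912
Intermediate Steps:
(12*N)*S(2, 4) = (12*(-19))*4 = -228*4 = -912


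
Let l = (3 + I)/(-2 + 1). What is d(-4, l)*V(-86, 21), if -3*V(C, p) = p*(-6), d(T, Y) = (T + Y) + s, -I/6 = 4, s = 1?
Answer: 756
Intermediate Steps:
I = -24 (I = -6*4 = -24)
l = 21 (l = (3 - 24)/(-2 + 1) = -21/(-1) = -21*(-1) = 21)
d(T, Y) = 1 + T + Y (d(T, Y) = (T + Y) + 1 = 1 + T + Y)
V(C, p) = 2*p (V(C, p) = -p*(-6)/3 = -(-2)*p = 2*p)
d(-4, l)*V(-86, 21) = (1 - 4 + 21)*(2*21) = 18*42 = 756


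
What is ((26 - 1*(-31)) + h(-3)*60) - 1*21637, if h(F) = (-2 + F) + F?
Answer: -22060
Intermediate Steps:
h(F) = -2 + 2*F
((26 - 1*(-31)) + h(-3)*60) - 1*21637 = ((26 - 1*(-31)) + (-2 + 2*(-3))*60) - 1*21637 = ((26 + 31) + (-2 - 6)*60) - 21637 = (57 - 8*60) - 21637 = (57 - 480) - 21637 = -423 - 21637 = -22060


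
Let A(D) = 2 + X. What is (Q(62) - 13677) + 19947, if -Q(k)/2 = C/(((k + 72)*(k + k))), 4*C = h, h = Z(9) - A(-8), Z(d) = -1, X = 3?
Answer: 104182323/16616 ≈ 6270.0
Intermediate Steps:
A(D) = 5 (A(D) = 2 + 3 = 5)
h = -6 (h = -1 - 1*5 = -1 - 5 = -6)
C = -3/2 (C = (¼)*(-6) = -3/2 ≈ -1.5000)
Q(k) = 3/(2*k*(72 + k)) (Q(k) = -(-3)/((k + 72)*(k + k)) = -(-3)/((72 + k)*(2*k)) = -(-3)/(2*k*(72 + k)) = 3/(2*k*(72 + k)))
(Q(62) - 13677) + 19947 = ((3/2)/(62*(72 + 62)) - 13677) + 19947 = ((3/2)*(1/62)/134 - 13677) + 19947 = ((3/2)*(1/62)*(1/134) - 13677) + 19947 = (3/16616 - 13677) + 19947 = -227257029/16616 + 19947 = 104182323/16616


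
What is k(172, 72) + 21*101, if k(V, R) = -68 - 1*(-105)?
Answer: 2158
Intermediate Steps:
k(V, R) = 37 (k(V, R) = -68 + 105 = 37)
k(172, 72) + 21*101 = 37 + 21*101 = 37 + 2121 = 2158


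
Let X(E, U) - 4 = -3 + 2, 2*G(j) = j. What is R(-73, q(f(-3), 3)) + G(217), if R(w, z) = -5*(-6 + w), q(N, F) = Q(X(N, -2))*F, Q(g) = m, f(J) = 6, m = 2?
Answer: 1007/2 ≈ 503.50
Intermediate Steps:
G(j) = j/2
X(E, U) = 3 (X(E, U) = 4 + (-3 + 2) = 4 - 1 = 3)
Q(g) = 2
q(N, F) = 2*F
R(w, z) = 30 - 5*w
R(-73, q(f(-3), 3)) + G(217) = (30 - 5*(-73)) + (½)*217 = (30 + 365) + 217/2 = 395 + 217/2 = 1007/2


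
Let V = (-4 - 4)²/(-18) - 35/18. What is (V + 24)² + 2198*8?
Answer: 71705/4 ≈ 17926.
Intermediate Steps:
V = -11/2 (V = (-8)²*(-1/18) - 35*1/18 = 64*(-1/18) - 35/18 = -32/9 - 35/18 = -11/2 ≈ -5.5000)
(V + 24)² + 2198*8 = (-11/2 + 24)² + 2198*8 = (37/2)² + 17584 = 1369/4 + 17584 = 71705/4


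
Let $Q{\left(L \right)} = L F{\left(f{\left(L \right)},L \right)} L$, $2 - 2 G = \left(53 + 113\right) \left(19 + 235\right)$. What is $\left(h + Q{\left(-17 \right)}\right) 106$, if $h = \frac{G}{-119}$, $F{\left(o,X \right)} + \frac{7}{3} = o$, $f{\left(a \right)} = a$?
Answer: $- \frac{204732110}{357} \approx -5.7348 \cdot 10^{5}$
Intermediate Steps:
$F{\left(o,X \right)} = - \frac{7}{3} + o$
$G = -21081$ ($G = 1 - \frac{\left(53 + 113\right) \left(19 + 235\right)}{2} = 1 - \frac{166 \cdot 254}{2} = 1 - 21082 = -21081$)
$Q{\left(L \right)} = L^{2} \left(- \frac{7}{3} + L\right)$ ($Q{\left(L \right)} = L \left(- \frac{7}{3} + L\right) L = L^{2} \left(- \frac{7}{3} + L\right)$)
$h = \frac{21081}{119}$ ($h = - \frac{21081}{-119} = \left(-21081\right) \left(- \frac{1}{119}\right) = \frac{21081}{119} \approx 177.15$)
$\left(h + Q{\left(-17 \right)}\right) 106 = \left(\frac{21081}{119} + \left(-17\right)^{2} \left(- \frac{7}{3} - 17\right)\right) 106 = \left(\frac{21081}{119} + 289 \left(- \frac{58}{3}\right)\right) 106 = \left(\frac{21081}{119} - \frac{16762}{3}\right) 106 = \left(- \frac{1931435}{357}\right) 106 = - \frac{204732110}{357}$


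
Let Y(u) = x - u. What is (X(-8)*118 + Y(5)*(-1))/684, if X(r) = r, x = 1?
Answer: -235/171 ≈ -1.3743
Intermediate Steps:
Y(u) = 1 - u
(X(-8)*118 + Y(5)*(-1))/684 = (-8*118 + (1 - 1*5)*(-1))/684 = (-944 + (1 - 5)*(-1))*(1/684) = (-944 - 4*(-1))*(1/684) = (-944 + 4)*(1/684) = -940*1/684 = -235/171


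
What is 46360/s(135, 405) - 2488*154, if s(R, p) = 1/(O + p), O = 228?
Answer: 28962728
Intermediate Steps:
s(R, p) = 1/(228 + p)
46360/s(135, 405) - 2488*154 = 46360/(1/(228 + 405)) - 2488*154 = 46360/(1/633) - 383152 = 46360*633 - 383152 = 29345880 - 383152 = 28962728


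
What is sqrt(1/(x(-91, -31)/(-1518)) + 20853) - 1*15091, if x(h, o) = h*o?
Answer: -15091 + sqrt(165944746695)/2821 ≈ -14947.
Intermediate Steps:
sqrt(1/(x(-91, -31)/(-1518)) + 20853) - 1*15091 = sqrt(1/(-91*(-31)/(-1518)) + 20853) - 1*15091 = sqrt(1/(2821*(-1/1518)) + 20853) - 15091 = sqrt(1/(-2821/1518) + 20853) - 15091 = sqrt(-1518/2821 + 20853) - 15091 = sqrt(58824795/2821) - 15091 = sqrt(165944746695)/2821 - 15091 = -15091 + sqrt(165944746695)/2821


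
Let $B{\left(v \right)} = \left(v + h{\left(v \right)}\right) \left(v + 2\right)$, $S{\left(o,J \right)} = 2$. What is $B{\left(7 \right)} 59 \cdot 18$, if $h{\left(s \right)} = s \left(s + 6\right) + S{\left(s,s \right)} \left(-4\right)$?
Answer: $860220$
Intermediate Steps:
$h{\left(s \right)} = -8 + s \left(6 + s\right)$ ($h{\left(s \right)} = s \left(s + 6\right) + 2 \left(-4\right) = s \left(6 + s\right) - 8 = -8 + s \left(6 + s\right)$)
$B{\left(v \right)} = \left(2 + v\right) \left(-8 + v^{2} + 7 v\right)$ ($B{\left(v \right)} = \left(v + \left(-8 + v^{2} + 6 v\right)\right) \left(v + 2\right) = \left(-8 + v^{2} + 7 v\right) \left(2 + v\right) = \left(2 + v\right) \left(-8 + v^{2} + 7 v\right)$)
$B{\left(7 \right)} 59 \cdot 18 = \left(-16 + 7^{3} + 6 \cdot 7 + 9 \cdot 7^{2}\right) 59 \cdot 18 = \left(-16 + 343 + 42 + 9 \cdot 49\right) 59 \cdot 18 = \left(-16 + 343 + 42 + 441\right) 59 \cdot 18 = 810 \cdot 59 \cdot 18 = 47790 \cdot 18 = 860220$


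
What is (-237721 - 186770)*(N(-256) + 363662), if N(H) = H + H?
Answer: -154153906650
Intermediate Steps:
N(H) = 2*H
(-237721 - 186770)*(N(-256) + 363662) = (-237721 - 186770)*(2*(-256) + 363662) = -424491*(-512 + 363662) = -424491*363150 = -154153906650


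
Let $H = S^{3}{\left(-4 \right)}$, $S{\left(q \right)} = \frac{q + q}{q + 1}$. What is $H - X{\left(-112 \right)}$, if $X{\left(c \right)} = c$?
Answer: $\frac{3536}{27} \approx 130.96$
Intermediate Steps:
$S{\left(q \right)} = \frac{2 q}{1 + q}$
$H = \frac{512}{27}$ ($H = \left(2 \left(-4\right) \frac{1}{1 - 4}\right)^{3} = \left(2 \left(-4\right) \frac{1}{-3}\right)^{3} = \left(2 \left(-4\right) \left(- \frac{1}{3}\right)\right)^{3} = \left(\frac{8}{3}\right)^{3} = \frac{512}{27} \approx 18.963$)
$H - X{\left(-112 \right)} = \frac{512}{27} - -112 = \frac{512}{27} + 112 = \frac{3536}{27}$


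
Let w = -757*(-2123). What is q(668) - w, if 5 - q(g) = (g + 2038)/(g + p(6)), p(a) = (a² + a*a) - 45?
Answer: -1116941376/695 ≈ -1.6071e+6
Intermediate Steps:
w = 1607111
p(a) = -45 + 2*a² (p(a) = (a² + a²) - 45 = 2*a² - 45 = -45 + 2*a²)
q(g) = 5 - (2038 + g)/(27 + g) (q(g) = 5 - (g + 2038)/(g + (-45 + 2*6²)) = 5 - (2038 + g)/(g + (-45 + 2*36)) = 5 - (2038 + g)/(g + (-45 + 72)) = 5 - (2038 + g)/(g + 27) = 5 - (2038 + g)/(27 + g))
q(668) - w = (-1903 + 4*668)/(27 + 668) - 1*1607111 = (-1903 + 2672)/695 - 1607111 = (1/695)*769 - 1607111 = 769/695 - 1607111 = -1116941376/695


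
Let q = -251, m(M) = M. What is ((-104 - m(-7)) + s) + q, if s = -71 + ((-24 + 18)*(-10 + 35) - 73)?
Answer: -642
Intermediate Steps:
s = -294 (s = -71 + (-6*25 - 73) = -71 + (-150 - 73) = -71 - 223 = -294)
((-104 - m(-7)) + s) + q = ((-104 - 1*(-7)) - 294) - 251 = ((-104 + 7) - 294) - 251 = (-97 - 294) - 251 = -391 - 251 = -642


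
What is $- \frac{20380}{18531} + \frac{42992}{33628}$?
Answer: $\frac{27836528}{155790117} \approx 0.17868$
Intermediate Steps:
$- \frac{20380}{18531} + \frac{42992}{33628} = \left(-20380\right) \frac{1}{18531} + 42992 \cdot \frac{1}{33628} = - \frac{20380}{18531} + \frac{10748}{8407} = \frac{27836528}{155790117}$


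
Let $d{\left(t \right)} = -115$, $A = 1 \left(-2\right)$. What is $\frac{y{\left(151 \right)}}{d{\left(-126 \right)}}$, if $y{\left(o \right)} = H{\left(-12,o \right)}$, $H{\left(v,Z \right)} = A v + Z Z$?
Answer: $- \frac{4565}{23} \approx -198.48$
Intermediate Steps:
$A = -2$
$H{\left(v,Z \right)} = Z^{2} - 2 v$ ($H{\left(v,Z \right)} = - 2 v + Z Z = - 2 v + Z^{2} = Z^{2} - 2 v$)
$y{\left(o \right)} = 24 + o^{2}$ ($y{\left(o \right)} = o^{2} - -24 = o^{2} + 24 = 24 + o^{2}$)
$\frac{y{\left(151 \right)}}{d{\left(-126 \right)}} = \frac{24 + 151^{2}}{-115} = \left(24 + 22801\right) \left(- \frac{1}{115}\right) = 22825 \left(- \frac{1}{115}\right) = - \frac{4565}{23}$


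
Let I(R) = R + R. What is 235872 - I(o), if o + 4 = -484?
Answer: 236848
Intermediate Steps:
o = -488 (o = -4 - 484 = -488)
I(R) = 2*R
235872 - I(o) = 235872 - 2*(-488) = 235872 - 1*(-976) = 235872 + 976 = 236848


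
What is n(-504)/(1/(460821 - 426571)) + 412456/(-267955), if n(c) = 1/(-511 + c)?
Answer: -1919220318/54394865 ≈ -35.283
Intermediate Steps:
n(-504)/(1/(460821 - 426571)) + 412456/(-267955) = 1/((-511 - 504)*(1/(460821 - 426571))) + 412456/(-267955) = 1/((-1015)*(1/34250)) + 412456*(-1/267955) = -1/(1015*1/34250) - 412456/267955 = -1/1015*34250 - 412456/267955 = -6850/203 - 412456/267955 = -1919220318/54394865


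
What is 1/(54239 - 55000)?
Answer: -1/761 ≈ -0.0013141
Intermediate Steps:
1/(54239 - 55000) = 1/(-761) = -1/761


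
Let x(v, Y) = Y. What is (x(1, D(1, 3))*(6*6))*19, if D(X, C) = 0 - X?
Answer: -684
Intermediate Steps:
D(X, C) = -X
(x(1, D(1, 3))*(6*6))*19 = ((-1*1)*(6*6))*19 = -1*36*19 = -36*19 = -684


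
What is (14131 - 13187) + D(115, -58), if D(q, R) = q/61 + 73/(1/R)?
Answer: -200575/61 ≈ -3288.1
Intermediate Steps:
D(q, R) = 73*R + q/61 (D(q, R) = q*(1/61) + 73*R = q/61 + 73*R = 73*R + q/61)
(14131 - 13187) + D(115, -58) = (14131 - 13187) + (73*(-58) + (1/61)*115) = 944 + (-4234 + 115/61) = 944 - 258159/61 = -200575/61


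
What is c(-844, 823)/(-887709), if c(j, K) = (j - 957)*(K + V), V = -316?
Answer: 304369/295903 ≈ 1.0286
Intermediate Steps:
c(j, K) = (-957 + j)*(-316 + K) (c(j, K) = (j - 957)*(K - 316) = (-957 + j)*(-316 + K))
c(-844, 823)/(-887709) = (302412 - 957*823 - 316*(-844) + 823*(-844))/(-887709) = (302412 - 787611 + 266704 - 694612)*(-1/887709) = -913107*(-1/887709) = 304369/295903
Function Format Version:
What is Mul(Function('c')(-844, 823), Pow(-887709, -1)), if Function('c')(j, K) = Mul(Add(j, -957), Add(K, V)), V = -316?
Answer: Rational(304369, 295903) ≈ 1.0286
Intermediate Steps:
Function('c')(j, K) = Mul(Add(-957, j), Add(-316, K)) (Function('c')(j, K) = Mul(Add(j, -957), Add(K, -316)) = Mul(Add(-957, j), Add(-316, K)))
Mul(Function('c')(-844, 823), Pow(-887709, -1)) = Mul(Add(302412, Mul(-957, 823), Mul(-316, -844), Mul(823, -844)), Pow(-887709, -1)) = Mul(Add(302412, -787611, 266704, -694612), Rational(-1, 887709)) = Mul(-913107, Rational(-1, 887709)) = Rational(304369, 295903)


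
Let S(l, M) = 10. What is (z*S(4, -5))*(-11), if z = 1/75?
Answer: -22/15 ≈ -1.4667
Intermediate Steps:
z = 1/75 ≈ 0.013333
(z*S(4, -5))*(-11) = ((1/75)*10)*(-11) = (2/15)*(-11) = -22/15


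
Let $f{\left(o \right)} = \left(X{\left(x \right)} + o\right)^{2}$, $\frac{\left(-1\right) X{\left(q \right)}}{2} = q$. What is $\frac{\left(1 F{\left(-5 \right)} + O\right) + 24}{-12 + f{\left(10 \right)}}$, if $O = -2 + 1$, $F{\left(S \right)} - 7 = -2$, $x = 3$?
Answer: $7$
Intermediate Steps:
$X{\left(q \right)} = - 2 q$
$F{\left(S \right)} = 5$ ($F{\left(S \right)} = 7 - 2 = 5$)
$f{\left(o \right)} = \left(-6 + o\right)^{2}$ ($f{\left(o \right)} = \left(\left(-2\right) 3 + o\right)^{2} = \left(-6 + o\right)^{2}$)
$O = -1$
$\frac{\left(1 F{\left(-5 \right)} + O\right) + 24}{-12 + f{\left(10 \right)}} = \frac{\left(1 \cdot 5 - 1\right) + 24}{-12 + \left(-6 + 10\right)^{2}} = \frac{\left(5 - 1\right) + 24}{-12 + 4^{2}} = \frac{4 + 24}{-12 + 16} = \frac{1}{4} \cdot 28 = 7$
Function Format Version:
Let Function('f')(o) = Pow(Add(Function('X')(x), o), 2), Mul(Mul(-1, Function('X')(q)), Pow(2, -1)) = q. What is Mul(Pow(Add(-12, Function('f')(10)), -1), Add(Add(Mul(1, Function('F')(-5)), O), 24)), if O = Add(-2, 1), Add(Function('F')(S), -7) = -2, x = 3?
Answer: 7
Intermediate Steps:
Function('X')(q) = Mul(-2, q)
Function('F')(S) = 5 (Function('F')(S) = Add(7, -2) = 5)
Function('f')(o) = Pow(Add(-6, o), 2) (Function('f')(o) = Pow(Add(Mul(-2, 3), o), 2) = Pow(Add(-6, o), 2))
O = -1
Mul(Pow(Add(-12, Function('f')(10)), -1), Add(Add(Mul(1, Function('F')(-5)), O), 24)) = Mul(Pow(Add(-12, Pow(Add(-6, 10), 2)), -1), Add(Add(Mul(1, 5), -1), 24)) = Mul(Pow(Add(-12, Pow(4, 2)), -1), Add(Add(5, -1), 24)) = Mul(Pow(Add(-12, 16), -1), Add(4, 24)) = Mul(Pow(4, -1), 28) = Mul(Rational(1, 4), 28) = 7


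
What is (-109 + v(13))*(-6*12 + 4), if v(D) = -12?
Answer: 8228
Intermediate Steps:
(-109 + v(13))*(-6*12 + 4) = (-109 - 12)*(-6*12 + 4) = -121*(-72 + 4) = -121*(-68) = 8228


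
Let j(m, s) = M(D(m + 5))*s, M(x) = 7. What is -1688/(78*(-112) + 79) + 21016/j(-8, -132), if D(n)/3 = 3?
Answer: -4099450/181797 ≈ -22.550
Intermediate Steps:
D(n) = 9 (D(n) = 3*3 = 9)
j(m, s) = 7*s
-1688/(78*(-112) + 79) + 21016/j(-8, -132) = -1688/(78*(-112) + 79) + 21016/((7*(-132))) = -1688/(-8736 + 79) + 21016/(-924) = -1688/(-8657) + 21016*(-1/924) = -1688*(-1/8657) - 5254/231 = 1688/8657 - 5254/231 = -4099450/181797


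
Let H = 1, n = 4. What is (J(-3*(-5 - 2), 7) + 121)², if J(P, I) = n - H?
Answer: 15376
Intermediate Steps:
J(P, I) = 3 (J(P, I) = 4 - 1*1 = 4 - 1 = 3)
(J(-3*(-5 - 2), 7) + 121)² = (3 + 121)² = 124² = 15376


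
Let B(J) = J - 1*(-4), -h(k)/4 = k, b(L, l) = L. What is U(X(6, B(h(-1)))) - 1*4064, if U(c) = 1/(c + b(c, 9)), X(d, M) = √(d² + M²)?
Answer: -81279/20 ≈ -4063.9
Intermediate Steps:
h(k) = -4*k
B(J) = 4 + J (B(J) = J + 4 = 4 + J)
X(d, M) = √(M² + d²)
U(c) = 1/(2*c) (U(c) = 1/(c + c) = 1/(2*c))
U(X(6, B(h(-1)))) - 1*4064 = 1/(2*(√((4 - 4*(-1))² + 6²))) - 1*4064 = 1/(2*(√((4 + 4)² + 36))) - 4064 = 1/(2*(√(8² + 36))) - 4064 = 1/(2*(√(64 + 36))) - 4064 = 1/(2*(√100)) - 4064 = (½)/10 - 4064 = (½)*(⅒) - 4064 = 1/20 - 4064 = -81279/20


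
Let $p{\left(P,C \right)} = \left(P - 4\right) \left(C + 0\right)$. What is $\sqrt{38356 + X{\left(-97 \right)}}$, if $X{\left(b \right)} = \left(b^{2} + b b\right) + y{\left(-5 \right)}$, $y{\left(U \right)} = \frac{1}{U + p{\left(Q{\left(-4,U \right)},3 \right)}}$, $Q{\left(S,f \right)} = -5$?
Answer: $\frac{\sqrt{3659134}}{8} \approx 239.11$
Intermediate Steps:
$p{\left(P,C \right)} = C \left(-4 + P\right)$ ($p{\left(P,C \right)} = \left(-4 + P\right) C = C \left(-4 + P\right)$)
$y{\left(U \right)} = \frac{1}{-27 + U}$ ($y{\left(U \right)} = \frac{1}{U + 3 \left(-4 - 5\right)} = \frac{1}{U + 3 \left(-9\right)} = \frac{1}{U - 27} = \frac{1}{-27 + U}$)
$X{\left(b \right)} = - \frac{1}{32} + 2 b^{2}$ ($X{\left(b \right)} = \left(b^{2} + b b\right) + \frac{1}{-27 - 5} = \left(b^{2} + b^{2}\right) + \frac{1}{-32} = 2 b^{2} - \frac{1}{32} = - \frac{1}{32} + 2 b^{2}$)
$\sqrt{38356 + X{\left(-97 \right)}} = \sqrt{38356 - \left(\frac{1}{32} - 2 \left(-97\right)^{2}\right)} = \sqrt{38356 + \left(- \frac{1}{32} + 2 \cdot 9409\right)} = \sqrt{38356 + \left(- \frac{1}{32} + 18818\right)} = \sqrt{38356 + \frac{602175}{32}} = \sqrt{\frac{1829567}{32}} = \frac{\sqrt{3659134}}{8}$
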